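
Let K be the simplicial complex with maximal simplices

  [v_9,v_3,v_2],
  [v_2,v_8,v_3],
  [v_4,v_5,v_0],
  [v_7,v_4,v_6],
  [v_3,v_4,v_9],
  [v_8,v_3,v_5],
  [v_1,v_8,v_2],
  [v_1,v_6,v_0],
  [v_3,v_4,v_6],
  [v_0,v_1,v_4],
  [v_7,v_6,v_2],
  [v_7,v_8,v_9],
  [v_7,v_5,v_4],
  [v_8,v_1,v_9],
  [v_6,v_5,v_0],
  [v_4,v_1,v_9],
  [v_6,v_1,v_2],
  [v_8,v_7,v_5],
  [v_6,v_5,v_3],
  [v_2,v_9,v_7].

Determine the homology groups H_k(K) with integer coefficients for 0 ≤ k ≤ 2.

We work with the vertex ordering v_0 < v_1 < v_2 < v_3 < v_4 < v_5 < v_6 < v_7 < v_8 < v_9. The simplices of K, each written with vertices in increasing order, are:

  0-simplices (10): [v_0], [v_1], [v_2], [v_3], [v_4], [v_5], [v_6], [v_7], [v_8], [v_9]
  1-simplices (30): (30 of them)
  2-simplices (20): (20 of them)

giving chain groups C_0 ≅ Z^10, C_1 ≅ Z^30, C_2 ≅ Z^20.

The boundary map ∂_1: C_1 → C_0 is given by ∂[p,q] = [q] − [p].
The resulting 10×30 matrix has rank 9, and its Smith normal form has invariant factors (1,1,1,1,1,1,1,1,1).

Boundary ∂_2: C_2 → C_1 acts by ∂[p,q,r] = [q,r] − [p,r] + [p,q]. For instance
  ∂[v_0,v_1,v_6] = [v_1,v_6] − [v_0,v_6] + [v_0,v_1],
  ∂[v_2,v_3,v_8] = [v_3,v_8] − [v_2,v_8] + [v_2,v_3].
This gives a 30×20 integer matrix of rank 20; reducing to Smith normal form yields diagonal entries (1,1,1,1,1,1,1,1,1,1,1,1,1,1,1,1,1,1,1,2).

Computing H_k = (kernel of ∂_k) / (image of ∂_{k+1}):

  H_0: rank C_0 − rank ∂_1 = 10 − 9 = 1, and the invariant factors of ∂_1 are all 1, so H_0 = Z.
  H_1: rank ker ∂_1 − rank ∂_2 = (30 − 9) − 20 = 1, and ∂_2 has invariant factor 2 > 1, so H_1 = Z × Z/2.
  H_2: rank ker ∂_2 − rank ∂_3 = (20 − 20) − 0 = 0, and there is no ∂_3, so H_2 = 0.

H_0 ≅ Z,  H_1 ≅ Z × Z/2,  H_2 = 0.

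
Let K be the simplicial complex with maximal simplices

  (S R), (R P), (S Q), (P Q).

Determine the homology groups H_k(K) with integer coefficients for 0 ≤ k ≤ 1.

Fix the vertex order P < Q < R < S and write every simplex with vertices in increasing order. Then dim K = 1 and the simplices of K are:

  0-simplices (4): P, Q, R, S
  1-simplices (4): PQ, PR, QS, RS

so the chain groups are C_0 ≅ Z^4, C_1 ≅ Z^4.

∂_1: C_1 → C_0 is given by ∂[p,q] = [q] − [p]. For instance
  ∂PR = R − P.
This gives a 4×4 integer matrix of rank 3; reducing to Smith normal form yields diagonal entries (1,1,1).

From H_k ≅ ker(∂_k) / im(∂_{k+1}) we obtain:

  H_0: rank C_0 − rank ∂_1 = 4 − 3 = 1, and the invariant factors of ∂_1 are all 1, so H_0 = Z.
  H_1: rank ker ∂_1 − rank ∂_2 = (4 − 3) − 0 = 1, and there is no ∂_2, so H_1 = Z.

(K is a triangulation of the circle S^1.)

H_0 = Z,  H_1 = Z.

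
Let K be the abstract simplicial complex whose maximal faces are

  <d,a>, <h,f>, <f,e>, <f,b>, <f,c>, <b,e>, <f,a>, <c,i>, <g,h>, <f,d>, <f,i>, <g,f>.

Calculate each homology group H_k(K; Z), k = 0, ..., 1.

H_0 ≅ Z,  H_1 ≅ Z^4.

Take the total order a < b < c < d < e < f < g < h < i on the vertex set. Then K (dimension 1) consists of the simplices:

  0-simplices (9): a, b, c, d, e, f, g, h, i
  1-simplices (12): ad, af, be, bf, cf, ci, df, ef, fg, fh, fi, gh

Hence C_0 ≅ Z^9, C_1 ≅ Z^12.

∂_1: C_1 → C_0 is given by ∂[p,q] = [q] − [p]. For instance
  ∂bf = f − b.
As a 9×12 matrix over Z this has rank 8, with invariant factors (1,1,1,1,1,1,1,1).

From H_k ≅ ker(∂_k) / im(∂_{k+1}) we obtain:

  H_0: rank C_0 − rank ∂_1 = 9 − 8 = 1, and the invariant factors of ∂_1 are all 1, so H_0 ≅ Z.
  H_1: rank ker ∂_1 − rank ∂_2 = (12 − 8) − 0 = 4, and there is no ∂_2, so H_1 ≅ Z^4.

(K is a triangulation of a wedge of 4 circles.)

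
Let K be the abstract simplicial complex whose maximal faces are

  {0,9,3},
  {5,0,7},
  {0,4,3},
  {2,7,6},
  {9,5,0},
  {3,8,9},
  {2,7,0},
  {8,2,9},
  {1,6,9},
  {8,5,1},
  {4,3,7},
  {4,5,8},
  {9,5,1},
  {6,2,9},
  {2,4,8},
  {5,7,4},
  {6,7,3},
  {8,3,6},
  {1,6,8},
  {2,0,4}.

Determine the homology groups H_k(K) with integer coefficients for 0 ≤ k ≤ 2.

Fix the vertex order 0 < 1 < 2 < 3 < 4 < 5 < 6 < 7 < 8 < 9 and write every simplex with vertices in increasing order. Then dim K = 2 and the simplices of K are:

  0-simplices (10): [0], [1], [2], [3], [4], [5], [6], [7], [8], [9]
  1-simplices (30): (30 of them)
  2-simplices (20): (20 of them)

giving chain groups C_0 ≅ Z^10, C_1 ≅ Z^30, C_2 ≅ Z^20.

∂_1: C_1 → C_0 is given by ∂[p,q] = [q] − [p].
As a 10×30 matrix over Z this has rank 9, with invariant factors (1,1,1,1,1,1,1,1,1).

∂_2: C_2 → C_1 sends each 2-simplex [p,q,r] to [q,r] − [p,r] + [p,q]. For instance
  ∂[1,6,8] = [6,8] − [1,8] + [1,6],
  ∂[0,3,9] = [3,9] − [0,9] + [0,3].
This gives a 30×20 integer matrix of rank 20; reducing to Smith normal form yields diagonal entries (1,1,1,1,1,1,1,1,1,1,1,1,1,1,1,1,1,1,1,2).

From H_k ≅ ker(∂_k) / im(∂_{k+1}) we obtain:

  H_0: rank C_0 − rank ∂_1 = 10 − 9 = 1, and the invariant factors of ∂_1 are all 1, so H_0 = Z.
  H_1: rank ker ∂_1 − rank ∂_2 = (30 − 9) − 20 = 1, and ∂_2 has invariant factor 2 > 1, so H_1 = Z ⊕ Z/2Z.
  H_2: rank ker ∂_2 − rank ∂_3 = (20 − 20) − 0 = 0, and there is no ∂_3, so H_2 = 0.

H_0 ≅ Z,  H_1 ≅ Z ⊕ Z/2Z,  H_2 = 0.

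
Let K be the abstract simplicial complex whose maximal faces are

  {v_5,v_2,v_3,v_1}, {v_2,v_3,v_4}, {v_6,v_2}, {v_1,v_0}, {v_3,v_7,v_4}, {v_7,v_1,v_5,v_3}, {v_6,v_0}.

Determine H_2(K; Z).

H_2 = 0.

Take the total order v_0 < v_1 < v_2 < v_3 < v_4 < v_5 < v_6 < v_7 on the vertex set. Then K (dimension 3) consists of the simplices:

  0-simplices (8): [v_0], [v_1], [v_2], [v_3], [v_4], [v_5], [v_6], [v_7]
  1-simplices (15): (15 of them)
  2-simplices (9): [v_1,v_2,v_3], [v_1,v_2,v_5], [v_1,v_3,v_5], [v_1,v_3,v_7], [v_1,v_5,v_7], [v_2,v_3,v_4], [v_2,v_3,v_5], [v_3,v_4,v_7], [v_3,v_5,v_7]
  3-simplices (2): [v_1,v_2,v_3,v_5], [v_1,v_3,v_5,v_7]

so the chain groups are C_0 ≅ Z^8, C_1 ≅ Z^15, C_2 ≅ Z^9, C_3 ≅ Z^2.

Boundary ∂_1: C_1 → C_0 is given by ∂[p,q] = [q] − [p].
The 8×15 boundary matrix has rank 7 and Smith normal form diag(1,1,1,1,1,1,1).

∂_2: C_2 → C_1 maps a triangle to the signed sum of its edges. For instance
  ∂[v_3,v_4,v_7] = [v_4,v_7] − [v_3,v_7] + [v_3,v_4],
  ∂[v_1,v_3,v_5] = [v_3,v_5] − [v_1,v_5] + [v_1,v_3].
The 15×9 boundary matrix has rank 7 and Smith normal form diag(1,1,1,1,1,1,1).

Boundary ∂_3: C_3 → C_2 sends each 3-simplex σ to the alternating sum Σ_i (−1)^i (σ with its i-th vertex removed). For instance
  ∂[v_1,v_2,v_3,v_5] = [v_2,v_3,v_5] − [v_1,v_3,v_5] + [v_1,v_2,v_5] − [v_1,v_2,v_3],
  ∂[v_1,v_3,v_5,v_7] = [v_3,v_5,v_7] − [v_1,v_5,v_7] + [v_1,v_3,v_7] − [v_1,v_3,v_5].
The 9×2 boundary matrix has rank 2 and Smith normal form diag(1,1).

Reading off H_k = ker ∂_k / im ∂_{k+1}:

  H_2: rank ker ∂_2 − rank ∂_3 = (9 − 7) − 2 = 0, and the invariant factors of ∂_3 are all 1, so H_2 = 0.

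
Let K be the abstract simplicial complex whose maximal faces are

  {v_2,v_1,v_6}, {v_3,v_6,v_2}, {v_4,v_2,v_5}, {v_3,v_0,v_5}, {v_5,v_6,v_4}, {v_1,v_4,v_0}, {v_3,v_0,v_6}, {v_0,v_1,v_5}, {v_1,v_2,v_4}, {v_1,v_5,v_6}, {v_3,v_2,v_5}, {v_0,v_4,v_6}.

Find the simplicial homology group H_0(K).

H_0 ≅ Z.

Order the vertices as v_0 < v_1 < v_2 < v_3 < v_4 < v_5 < v_6. Listing each simplex with vertices in this order, K has dimension 2 with simplices:

  0-simplices (7): [v_0], [v_1], [v_2], [v_3], [v_4], [v_5], [v_6]
  1-simplices (18): (18 of them)
  2-simplices (12): (12 of them)

Hence C_0 ≅ Z^7, C_1 ≅ Z^18, C_2 ≅ Z^12.

∂_1: C_1 → C_0 is given by ∂[p,q] = [q] − [p]. For instance
  ∂[v_0,v_1] = [v_1] − [v_0].
The 7×18 boundary matrix has rank 6 and Smith normal form diag(1,1,1,1,1,1).

The boundary map ∂_2: C_2 → C_1 acts by ∂[p,q,r] = [q,r] − [p,r] + [p,q]. For instance
  ∂[v_2,v_3,v_6] = [v_3,v_6] − [v_2,v_6] + [v_2,v_3],
  ∂[v_0,v_3,v_6] = [v_3,v_6] − [v_0,v_6] + [v_0,v_3].
The resulting 18×12 matrix has rank 12, and its Smith normal form has invariant factors (1,1,1,1,1,1,1,1,1,1,1,2).

Computing H_k = (kernel of ∂_k) / (image of ∂_{k+1}):

  H_0: rank C_0 − rank ∂_1 = 7 − 6 = 1, and the invariant factors of ∂_1 are all 1, so H_0 ≅ Z.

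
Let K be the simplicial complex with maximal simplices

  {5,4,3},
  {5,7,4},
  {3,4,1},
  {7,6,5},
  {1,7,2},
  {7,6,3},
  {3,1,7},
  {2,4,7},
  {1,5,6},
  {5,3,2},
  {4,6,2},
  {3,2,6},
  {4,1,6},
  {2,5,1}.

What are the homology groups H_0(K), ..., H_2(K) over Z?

H_0 ≅ Z,  H_1 ≅ Z^2,  H_2 ≅ Z.

K has 7 vertices, 21 edges, 14 triangles.
rank ∂_0 = 0, rank ∂_1 = 6 ⇒ b_0 = 7 − 0 − 6 = 1; all invariant factors of ∂_1 are 1 so no torsion. So H_0 = Z.
rank ∂_1 = 6, rank ∂_2 = 13 ⇒ b_1 = 21 − 6 − 13 = 2; all invariant factors of ∂_2 are 1 so no torsion. So H_1 = Z^2.
rank ∂_2 = 13, rank ∂_3 = 0 ⇒ b_2 = 14 − 13 − 0 = 1. So H_2 = Z.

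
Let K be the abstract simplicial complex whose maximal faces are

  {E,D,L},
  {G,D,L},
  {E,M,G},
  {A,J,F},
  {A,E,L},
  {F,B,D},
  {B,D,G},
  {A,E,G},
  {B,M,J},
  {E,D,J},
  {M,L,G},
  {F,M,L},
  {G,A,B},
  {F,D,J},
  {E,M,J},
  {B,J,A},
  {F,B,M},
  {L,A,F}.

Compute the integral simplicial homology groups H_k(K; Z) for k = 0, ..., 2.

H_0 = Z,  H_1 = Z ⊕ Z_2,  H_2 = 0.

K has 9 vertices, 27 edges, 18 triangles.
rank ∂_0 = 0, rank ∂_1 = 8 ⇒ b_0 = 9 − 0 − 8 = 1; all invariant factors of ∂_1 are 1 so no torsion. So H_0 ≅ Z.
rank ∂_1 = 8, rank ∂_2 = 18 ⇒ b_1 = 27 − 8 − 18 = 1; ∂_2 has invariant factor(s) [2] giving torsion. So H_1 ≅ Z ⊕ Z_2.
rank ∂_2 = 18, rank ∂_3 = 0 ⇒ b_2 = 18 − 18 − 0 = 0. So H_2 ≅ 0.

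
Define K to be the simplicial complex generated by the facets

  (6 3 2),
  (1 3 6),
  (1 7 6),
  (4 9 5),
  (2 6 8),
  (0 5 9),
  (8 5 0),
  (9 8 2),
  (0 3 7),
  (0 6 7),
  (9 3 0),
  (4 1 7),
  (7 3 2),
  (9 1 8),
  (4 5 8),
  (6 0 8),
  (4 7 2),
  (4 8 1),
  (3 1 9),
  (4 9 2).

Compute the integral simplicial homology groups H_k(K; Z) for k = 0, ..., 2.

H_0 ≅ Z,  H_1 ≅ Z ⊕ Z_2,  H_2 = 0.

We work with the vertex ordering 0 < 1 < 2 < 3 < 4 < 5 < 6 < 7 < 8 < 9. The simplices of K, each written with vertices in increasing order, are:

  0-simplices (10): [0], [1], [2], [3], [4], [5], [6], [7], [8], [9]
  1-simplices (30): (30 of them)
  2-simplices (20): (20 of them)

giving chain groups C_0 ≅ Z^10, C_1 ≅ Z^30, C_2 ≅ Z^20.

∂_1: C_1 → C_0 maps an edge to its endpoints' difference, ∂[p,q] = q − p. For instance
  ∂[2,6] = [6] − [2].
This gives a 10×30 integer matrix of rank 9; reducing to Smith normal form yields diagonal entries (1,1,1,1,1,1,1,1,1).

The boundary map ∂_2: C_2 → C_1 maps a triangle to the signed sum of its edges. For instance
  ∂[2,4,7] = [4,7] − [2,7] + [2,4],
  ∂[1,4,7] = [4,7] − [1,7] + [1,4].
The resulting 30×20 matrix has rank 20, and its Smith normal form has invariant factors (1,1,1,1,1,1,1,1,1,1,1,1,1,1,1,1,1,1,1,2).

Now H_k = ker ∂_k / im ∂_{k+1}, so:

  H_0: rank C_0 − rank ∂_1 = 10 − 9 = 1, and the invariant factors of ∂_1 are all 1, so H_0 ≅ Z.
  H_1: rank ker ∂_1 − rank ∂_2 = (30 − 9) − 20 = 1, and ∂_2 has invariant factor 2 > 1, so H_1 ≅ Z ⊕ Z_2.
  H_2: rank ker ∂_2 − rank ∂_3 = (20 − 20) − 0 = 0, and there is no ∂_3, so H_2 ≅ 0.

(K is a triangulation of the Klein bottle.)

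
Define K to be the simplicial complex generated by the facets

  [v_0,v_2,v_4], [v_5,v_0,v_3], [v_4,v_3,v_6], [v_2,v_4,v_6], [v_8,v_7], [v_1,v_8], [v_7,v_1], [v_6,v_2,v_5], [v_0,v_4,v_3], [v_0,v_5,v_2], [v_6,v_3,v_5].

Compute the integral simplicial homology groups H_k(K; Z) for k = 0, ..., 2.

Fix the vertex order v_0 < v_1 < v_2 < v_3 < v_4 < v_5 < v_6 < v_7 < v_8 and write every simplex with vertices in increasing order. Then dim K = 2 and the simplices of K are:

  0-simplices (9): [v_0], [v_1], [v_2], [v_3], [v_4], [v_5], [v_6], [v_7], [v_8]
  1-simplices (15): (15 of them)
  2-simplices (8): [v_0,v_2,v_4], [v_0,v_2,v_5], [v_0,v_3,v_4], [v_0,v_3,v_5], [v_2,v_4,v_6], [v_2,v_5,v_6], [v_3,v_4,v_6], [v_3,v_5,v_6]

Hence C_0 ≅ Z^9, C_1 ≅ Z^15, C_2 ≅ Z^8.

∂_1: C_1 → C_0 is given by ∂[p,q] = [q] − [p].
As a 9×15 matrix over Z this has rank 7, with invariant factors (1,1,1,1,1,1,1).

Boundary ∂_2: C_2 → C_1 sends each 2-simplex [p,q,r] to [q,r] − [p,r] + [p,q]. For instance
  ∂[v_2,v_4,v_6] = [v_4,v_6] − [v_2,v_6] + [v_2,v_4],
  ∂[v_0,v_2,v_4] = [v_2,v_4] − [v_0,v_4] + [v_0,v_2].
As a 15×8 matrix over Z this has rank 7, with invariant factors (1,1,1,1,1,1,1).

Now H_k = ker ∂_k / im ∂_{k+1}, so:

  H_0: rank C_0 − rank ∂_1 = 9 − 7 = 2, and the invariant factors of ∂_1 are all 1, so H_0 = Z^2.
  H_1: rank ker ∂_1 − rank ∂_2 = (15 − 7) − 7 = 1, and the invariant factors of ∂_2 are all 1, so H_1 = Z.
  H_2: rank ker ∂_2 − rank ∂_3 = (8 − 7) − 0 = 1, and there is no ∂_3, so H_2 = Z.

As a check, the Euler characteristic is 9 − 15 + 8 = 2, which agrees with 2 − 1 + 1 = 2.
(K is a triangulation of the disjoint union of the circle S^1 and the 2-sphere S^2.)

H_0 ≅ Z^2,  H_1 ≅ Z,  H_2 ≅ Z.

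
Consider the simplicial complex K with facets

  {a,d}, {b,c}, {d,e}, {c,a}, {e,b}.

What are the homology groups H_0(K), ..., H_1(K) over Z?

H_0 ≅ Z,  H_1 ≅ Z.

K has 5 vertices, 5 edges.
rank ∂_0 = 0, rank ∂_1 = 4 ⇒ b_0 = 5 − 0 − 4 = 1; all invariant factors of ∂_1 are 1 so no torsion. So H_0 ≅ Z.
rank ∂_1 = 4, rank ∂_2 = 0 ⇒ b_1 = 5 − 4 − 0 = 1. So H_1 ≅ Z.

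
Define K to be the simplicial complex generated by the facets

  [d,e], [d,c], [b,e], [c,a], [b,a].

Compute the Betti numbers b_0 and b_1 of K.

Take the total order a < b < c < d < e on the vertex set. Then K (dimension 1) consists of the simplices:

  0-simplices (5): a, b, c, d, e
  1-simplices (5): ab, ac, be, cd, de

so the chain groups are C_0 ≅ Z^5, C_1 ≅ Z^5.

The boundary map ∂_1: C_1 → C_0 sends each edge [p,q] (with p < q) to q − p.
The 5×5 boundary matrix has rank 4 and Smith normal form diag(1,1,1,1).

From H_k ≅ ker(∂_k) / im(∂_{k+1}) we obtain:

  H_0: rank C_0 − rank ∂_1 = 5 − 4 = 1, and the invariant factors of ∂_1 are all 1, so H_0 ≅ Z.
  H_1: rank ker ∂_1 − rank ∂_2 = (5 − 4) − 0 = 1, and there is no ∂_2, so H_1 ≅ Z.

Hence the Betti numbers are b_0 = 1, b_1 = 1.

b_0 = 1, b_1 = 1.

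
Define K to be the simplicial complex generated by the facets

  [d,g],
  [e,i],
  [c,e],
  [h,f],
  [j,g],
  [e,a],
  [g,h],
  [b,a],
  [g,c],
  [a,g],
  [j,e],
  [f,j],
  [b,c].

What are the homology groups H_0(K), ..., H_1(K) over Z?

Order the vertices as a < b < c < d < e < f < g < h < i < j. Listing each simplex with vertices in this order, K has dimension 1 with simplices:

  0-simplices (10): a, b, c, d, e, f, g, h, i, j
  1-simplices (13): ab, ae, ag, bc, ce, cg, dg, ei, ej, fh, fj, gh, gj

Hence C_0 ≅ Z^10, C_1 ≅ Z^13.

Boundary ∂_1: C_1 → C_0 sends each edge [p,q] (with p < q) to q − p.
The resulting 10×13 matrix has rank 9, and its Smith normal form has invariant factors (1,1,1,1,1,1,1,1,1).

From H_k ≅ ker(∂_k) / im(∂_{k+1}) we obtain:

  H_0: rank C_0 − rank ∂_1 = 10 − 9 = 1, and the invariant factors of ∂_1 are all 1, so H_0 ≅ Z.
  H_1: rank ker ∂_1 − rank ∂_2 = (13 − 9) − 0 = 4, and there is no ∂_2, so H_1 ≅ Z^4.

H_0 = Z,  H_1 = Z^4.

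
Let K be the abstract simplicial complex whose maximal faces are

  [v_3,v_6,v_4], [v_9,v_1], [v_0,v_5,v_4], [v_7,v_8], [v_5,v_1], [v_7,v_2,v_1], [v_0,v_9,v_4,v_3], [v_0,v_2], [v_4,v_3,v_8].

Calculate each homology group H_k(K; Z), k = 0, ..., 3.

Order the vertices as v_0 < v_1 < v_2 < v_3 < v_4 < v_5 < v_6 < v_7 < v_8 < v_9. Listing each simplex with vertices in this order, K has dimension 3 with simplices:

  0-simplices (10): [v_0], [v_1], [v_2], [v_3], [v_4], [v_5], [v_6], [v_7], [v_8], [v_9]
  1-simplices (19): (19 of them)
  2-simplices (8): [v_0,v_3,v_4], [v_0,v_3,v_9], [v_0,v_4,v_5], [v_0,v_4,v_9], [v_1,v_2,v_7], [v_3,v_4,v_6], [v_3,v_4,v_8], [v_3,v_4,v_9]
  3-simplices (1): [v_0,v_3,v_4,v_9]

so the chain groups are C_0 ≅ Z^10, C_1 ≅ Z^19, C_2 ≅ Z^8, C_3 ≅ Z^1.

∂_1: C_1 → C_0 sends each edge [p,q] (with p < q) to q − p. For instance
  ∂[v_0,v_4] = [v_4] − [v_0].
The 10×19 boundary matrix has rank 9 and Smith normal form diag(1,1,1,1,1,1,1,1,1).

∂_2: C_2 → C_1 sends each 2-simplex [p,q,r] to [q,r] − [p,r] + [p,q]. For instance
  ∂[v_3,v_4,v_6] = [v_4,v_6] − [v_3,v_6] + [v_3,v_4],
  ∂[v_0,v_4,v_5] = [v_4,v_5] − [v_0,v_5] + [v_0,v_4].
This gives a 19×8 integer matrix of rank 7; reducing to Smith normal form yields diagonal entries (1,1,1,1,1,1,1).

∂_3: C_3 → C_2 sends each 3-simplex σ to the alternating sum Σ_i (−1)^i (σ with its i-th vertex removed). For instance
  ∂[v_0,v_3,v_4,v_9] = [v_3,v_4,v_9] − [v_0,v_4,v_9] + [v_0,v_3,v_9] − [v_0,v_3,v_4].
The resulting 8×1 matrix has rank 1, and its Smith normal form has invariant factors (1).

From H_k ≅ ker(∂_k) / im(∂_{k+1}) we obtain:

  H_0: rank C_0 − rank ∂_1 = 10 − 9 = 1, and the invariant factors of ∂_1 are all 1, so H_0 ≅ Z.
  H_1: rank ker ∂_1 − rank ∂_2 = (19 − 9) − 7 = 3, and the invariant factors of ∂_2 are all 1, so H_1 ≅ Z^3.
  H_2: rank ker ∂_2 − rank ∂_3 = (8 − 7) − 1 = 0, and the invariant factors of ∂_3 are all 1, so H_2 ≅ 0.
  H_3: rank ker ∂_3 − rank ∂_4 = (1 − 1) − 0 = 0, and there is no ∂_4, so H_3 ≅ 0.

H_0 ≅ Z,  H_1 ≅ Z^3,  H_2 = 0,  H_3 = 0.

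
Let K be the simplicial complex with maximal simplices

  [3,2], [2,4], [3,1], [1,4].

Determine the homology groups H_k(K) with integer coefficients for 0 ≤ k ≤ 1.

H_0 = Z,  H_1 = Z.

Order the vertices as 1 < 2 < 3 < 4. Listing each simplex with vertices in this order, K has dimension 1 with simplices:

  0-simplices (4): [1], [2], [3], [4]
  1-simplices (4): [1,3], [1,4], [2,3], [2,4]

so the chain groups are C_0 ≅ Z^4, C_1 ≅ Z^4.

Boundary ∂_1: C_1 → C_0 is given by ∂[p,q] = [q] − [p]. For instance
  ∂[1,3] = [3] − [1].
The resulting 4×4 matrix has rank 3, and its Smith normal form has invariant factors (1,1,1).

From H_k ≅ ker(∂_k) / im(∂_{k+1}) we obtain:

  H_0: rank C_0 − rank ∂_1 = 4 − 3 = 1, and the invariant factors of ∂_1 are all 1, so H_0 = Z.
  H_1: rank ker ∂_1 − rank ∂_2 = (4 − 3) − 0 = 1, and there is no ∂_2, so H_1 = Z.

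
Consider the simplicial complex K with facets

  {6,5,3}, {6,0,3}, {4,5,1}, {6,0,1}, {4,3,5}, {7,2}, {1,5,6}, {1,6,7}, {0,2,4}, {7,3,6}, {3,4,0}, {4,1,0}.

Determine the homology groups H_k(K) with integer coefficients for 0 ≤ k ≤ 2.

Fix the vertex order 0 < 1 < 2 < 3 < 4 < 5 < 6 < 7 and write every simplex with vertices in increasing order. Then dim K = 2 and the simplices of K are:

  0-simplices (8): [0], [1], [2], [3], [4], [5], [6], [7]
  1-simplices (18): [0,1], [0,2], [0,3], [0,4], [0,6], [1,4], [1,5], [1,6], [1,7], [2,4], [2,7], [3,4], [3,5], [3,6], [3,7], [4,5], [5,6], [6,7]
  2-simplices (11): [0,1,4], [0,1,6], [0,2,4], [0,3,4], [0,3,6], [1,4,5], [1,5,6], [1,6,7], [3,4,5], [3,5,6], [3,6,7]

so the chain groups are C_0 ≅ Z^8, C_1 ≅ Z^18, C_2 ≅ Z^11.

The boundary map ∂_1: C_1 → C_0 is given by ∂[p,q] = [q] − [p].
This gives a 8×18 integer matrix of rank 7; reducing to Smith normal form yields diagonal entries (1,1,1,1,1,1,1).

The boundary map ∂_2: C_2 → C_1 maps a triangle to the signed sum of its edges. For instance
  ∂[1,4,5] = [4,5] − [1,5] + [1,4],
  ∂[0,2,4] = [2,4] − [0,4] + [0,2].
This gives a 18×11 integer matrix of rank 10; reducing to Smith normal form yields diagonal entries (1,1,1,1,1,1,1,1,1,1).

From H_k ≅ ker(∂_k) / im(∂_{k+1}) we obtain:

  H_0: rank C_0 − rank ∂_1 = 8 − 7 = 1, and the invariant factors of ∂_1 are all 1, so H_0 ≅ Z.
  H_1: rank ker ∂_1 − rank ∂_2 = (18 − 7) − 10 = 1, and the invariant factors of ∂_2 are all 1, so H_1 ≅ Z.
  H_2: rank ker ∂_2 − rank ∂_3 = (11 − 10) − 0 = 1, and there is no ∂_3, so H_2 ≅ Z.

As a check, the Euler characteristic is 8 − 18 + 11 = 1, which agrees with 1 − 1 + 1 = 1.

H_0 ≅ Z,  H_1 ≅ Z,  H_2 ≅ Z.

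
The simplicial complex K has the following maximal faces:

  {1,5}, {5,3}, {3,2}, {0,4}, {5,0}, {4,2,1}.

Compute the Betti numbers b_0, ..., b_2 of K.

b_0 = 1, b_1 = 2, b_2 = 0.

We work with the vertex ordering 0 < 1 < 2 < 3 < 4 < 5. The simplices of K, each written with vertices in increasing order, are:

  0-simplices (6): [0], [1], [2], [3], [4], [5]
  1-simplices (8): [0,4], [0,5], [1,2], [1,4], [1,5], [2,3], [2,4], [3,5]
  2-simplices (1): [1,2,4]

Hence C_0 ≅ Z^6, C_1 ≅ Z^8, C_2 ≅ Z^1.

Boundary ∂_1: C_1 → C_0 is given by ∂[p,q] = [q] − [p].
This gives a 6×8 integer matrix of rank 5; reducing to Smith normal form yields diagonal entries (1,1,1,1,1).

Boundary ∂_2: C_2 → C_1 maps a triangle to the signed sum of its edges. For instance
  ∂[1,2,4] = [2,4] − [1,4] + [1,2].
The resulting 8×1 matrix has rank 1, and its Smith normal form has invariant factors (1).

From H_k ≅ ker(∂_k) / im(∂_{k+1}) we obtain:

  H_0: rank C_0 − rank ∂_1 = 6 − 5 = 1, and the invariant factors of ∂_1 are all 1, so H_0 ≅ Z.
  H_1: rank ker ∂_1 − rank ∂_2 = (8 − 5) − 1 = 2, and the invariant factors of ∂_2 are all 1, so H_1 ≅ Z^2.
  H_2: rank ker ∂_2 − rank ∂_3 = (1 − 1) − 0 = 0, and there is no ∂_3, so H_2 ≅ 0.

As a check, the Euler characteristic is 6 − 8 + 1 = -1, which agrees with 1 − 2 + 0 = -1.

Hence the Betti numbers are b_0 = 1, b_1 = 2, b_2 = 0.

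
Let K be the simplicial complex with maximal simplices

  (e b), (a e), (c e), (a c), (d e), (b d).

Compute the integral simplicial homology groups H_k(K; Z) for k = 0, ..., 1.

H_0 = Z,  H_1 = Z^2.

Fix the vertex order a < b < c < d < e and write every simplex with vertices in increasing order. Then dim K = 1 and the simplices of K are:

  0-simplices (5): a, b, c, d, e
  1-simplices (6): ac, ae, bd, be, ce, de

so the chain groups are C_0 ≅ Z^5, C_1 ≅ Z^6.

The boundary map ∂_1: C_1 → C_0 maps an edge to its endpoints' difference, ∂[p,q] = q − p.
This gives a 5×6 integer matrix of rank 4; reducing to Smith normal form yields diagonal entries (1,1,1,1).

Reading off H_k = ker ∂_k / im ∂_{k+1}:

  H_0: rank C_0 − rank ∂_1 = 5 − 4 = 1, and the invariant factors of ∂_1 are all 1, so H_0 ≅ Z.
  H_1: rank ker ∂_1 − rank ∂_2 = (6 − 4) − 0 = 2, and there is no ∂_2, so H_1 ≅ Z^2.

As a check, the Euler characteristic is 5 − 6 = -1, which agrees with 1 − 2 = -1.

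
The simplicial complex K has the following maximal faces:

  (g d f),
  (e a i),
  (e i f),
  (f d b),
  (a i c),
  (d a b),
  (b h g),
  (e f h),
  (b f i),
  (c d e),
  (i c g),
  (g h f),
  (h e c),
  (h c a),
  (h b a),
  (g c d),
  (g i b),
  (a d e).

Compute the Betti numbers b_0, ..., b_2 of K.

b_0 = 1, b_1 = 1, b_2 = 0.

Fix the vertex order a < b < c < d < e < f < g < h < i and write every simplex with vertices in increasing order. Then dim K = 2 and the simplices of K are:

  0-simplices (9): a, b, c, d, e, f, g, h, i
  1-simplices (27): ab, ac, ad, ae, ah, ai, bd, bf, bg, bh, bi, cd, ce, cg, ch, ci, de, df, dg, ef, eh, ei, fg, fh, fi, gh, gi
  2-simplices (18): abd, abh, ach, aci, ade, aei, bdf, bfi, bgh, bgi, cde, cdg, ceh, cgi, dfg, efh, efi, fgh

so the chain groups are C_0 ≅ Z^9, C_1 ≅ Z^27, C_2 ≅ Z^18.

∂_1: C_1 → C_0 sends each edge [p,q] (with p < q) to q − p.
The 9×27 boundary matrix has rank 8 and Smith normal form diag(1,1,1,1,1,1,1,1).

Boundary ∂_2: C_2 → C_1 maps a triangle to the signed sum of its edges. For instance
  ∂efh = fh − eh + ef,
  ∂bfi = fi − bi + bf.
This gives a 27×18 integer matrix of rank 18; reducing to Smith normal form yields diagonal entries (1,1,1,1,1,1,1,1,1,1,1,1,1,1,1,1,1,2).

Computing H_k = (kernel of ∂_k) / (image of ∂_{k+1}):

  H_0: rank C_0 − rank ∂_1 = 9 − 8 = 1, and the invariant factors of ∂_1 are all 1, so H_0 ≅ Z.
  H_1: rank ker ∂_1 − rank ∂_2 = (27 − 8) − 18 = 1, and ∂_2 has invariant factor 2 > 1, so H_1 ≅ Z ⊕ Z/2Z.
  H_2: rank ker ∂_2 − rank ∂_3 = (18 − 18) − 0 = 0, and there is no ∂_3, so H_2 ≅ 0.

As a check, the Euler characteristic is 9 − 27 + 18 = 0, which agrees with 1 − 1 + 0 = 0.
(K is a triangulation of the Klein bottle.)

Hence the Betti numbers are b_0 = 1, b_1 = 1, b_2 = 0.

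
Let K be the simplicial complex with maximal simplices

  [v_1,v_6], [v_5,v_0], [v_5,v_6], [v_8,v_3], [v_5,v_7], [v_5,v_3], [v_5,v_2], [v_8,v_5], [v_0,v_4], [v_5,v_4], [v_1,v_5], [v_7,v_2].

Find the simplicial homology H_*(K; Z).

H_0 ≅ Z,  H_1 ≅ Z^4.

K has 9 vertices, 12 edges.
rank ∂_0 = 0, rank ∂_1 = 8 ⇒ b_0 = 9 − 0 − 8 = 1; all invariant factors of ∂_1 are 1 so no torsion. So H_0 = Z.
rank ∂_1 = 8, rank ∂_2 = 0 ⇒ b_1 = 12 − 8 − 0 = 4. So H_1 = Z^4.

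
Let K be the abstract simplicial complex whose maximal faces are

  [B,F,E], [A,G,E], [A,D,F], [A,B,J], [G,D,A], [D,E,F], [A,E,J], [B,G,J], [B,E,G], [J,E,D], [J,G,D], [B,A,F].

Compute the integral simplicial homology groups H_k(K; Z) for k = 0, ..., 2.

Fix the vertex order A < B < D < E < F < G < J and write every simplex with vertices in increasing order. Then dim K = 2 and the simplices of K are:

  0-simplices (7): A, B, D, E, F, G, J
  1-simplices (18): AB, AD, AE, AF, AG, AJ, BE, BF, BG, BJ, DE, DF, DG, DJ, EF, EG, EJ, GJ
  2-simplices (12): ABF, ABJ, ADF, ADG, AEG, AEJ, BEF, BEG, BGJ, DEF, DEJ, DGJ

giving chain groups C_0 ≅ Z^7, C_1 ≅ Z^18, C_2 ≅ Z^12.

∂_1: C_1 → C_0 sends each edge [p,q] (with p < q) to q − p. For instance
  ∂AG = G − A.
The 7×18 boundary matrix has rank 6 and Smith normal form diag(1,1,1,1,1,1).

∂_2: C_2 → C_1 maps a triangle to the signed sum of its edges. For instance
  ∂BGJ = GJ − BJ + BG,
  ∂ABF = BF − AF + AB.
As a 18×12 matrix over Z this has rank 12, with invariant factors (1,1,1,1,1,1,1,1,1,1,1,2).

Reading off H_k = ker ∂_k / im ∂_{k+1}:

  H_0: rank C_0 − rank ∂_1 = 7 − 6 = 1, and the invariant factors of ∂_1 are all 1, so H_0 = Z.
  H_1: rank ker ∂_1 − rank ∂_2 = (18 − 6) − 12 = 0, and ∂_2 has invariant factor 2 > 1, so H_1 = Z/2Z.
  H_2: rank ker ∂_2 − rank ∂_3 = (12 − 12) − 0 = 0, and there is no ∂_3, so H_2 = 0.

H_0 = Z,  H_1 = Z/2Z,  H_2 = 0.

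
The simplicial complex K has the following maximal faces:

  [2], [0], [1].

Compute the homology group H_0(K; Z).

Order the vertices as 0 < 1 < 2. Listing each simplex with vertices in this order, K has dimension 0 with simplices:

  0-simplices (3): [0], [1], [2]

giving chain groups C_0 ≅ Z^3.

Now H_k = ker ∂_k / im ∂_{k+1}, so:

  H_0: rank C_0 − rank ∂_1 = 3 − 0 = 3, and there is no ∂_1, so H_0 = Z^3.

H_0 ≅ Z^3.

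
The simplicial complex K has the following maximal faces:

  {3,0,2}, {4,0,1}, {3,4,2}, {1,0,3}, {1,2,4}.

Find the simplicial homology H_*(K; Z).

H_0 = Z,  H_1 = Z,  H_2 = 0.

We work with the vertex ordering 0 < 1 < 2 < 3 < 4. The simplices of K, each written with vertices in increasing order, are:

  0-simplices (5): [0], [1], [2], [3], [4]
  1-simplices (10): [0,1], [0,2], [0,3], [0,4], [1,2], [1,3], [1,4], [2,3], [2,4], [3,4]
  2-simplices (5): [0,1,3], [0,1,4], [0,2,3], [1,2,4], [2,3,4]

so the chain groups are C_0 ≅ Z^5, C_1 ≅ Z^10, C_2 ≅ Z^5.

The boundary map ∂_1: C_1 → C_0 sends each edge [p,q] (with p < q) to q − p. For instance
  ∂[1,2] = [2] − [1].
As a 5×10 matrix over Z this has rank 4, with invariant factors (1,1,1,1).

The boundary map ∂_2: C_2 → C_1 sends each 2-simplex [p,q,r] to [q,r] − [p,r] + [p,q]. For instance
  ∂[0,1,4] = [1,4] − [0,4] + [0,1],
  ∂[0,2,3] = [2,3] − [0,3] + [0,2].
The resulting 10×5 matrix has rank 5, and its Smith normal form has invariant factors (1,1,1,1,1).

Computing H_k = (kernel of ∂_k) / (image of ∂_{k+1}):

  H_0: rank C_0 − rank ∂_1 = 5 − 4 = 1, and the invariant factors of ∂_1 are all 1, so H_0 = Z.
  H_1: rank ker ∂_1 − rank ∂_2 = (10 − 4) − 5 = 1, and the invariant factors of ∂_2 are all 1, so H_1 = Z.
  H_2: rank ker ∂_2 − rank ∂_3 = (5 − 5) − 0 = 0, and there is no ∂_3, so H_2 = 0.

As a check, the Euler characteristic is 5 − 10 + 5 = 0, which agrees with 1 − 1 + 0 = 0.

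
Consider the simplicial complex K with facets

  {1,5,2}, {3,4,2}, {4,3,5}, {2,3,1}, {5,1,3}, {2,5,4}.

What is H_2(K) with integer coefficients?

Order the vertices as 1 < 2 < 3 < 4 < 5. Listing each simplex with vertices in this order, K has dimension 2 with simplices:

  0-simplices (5): [1], [2], [3], [4], [5]
  1-simplices (9): [1,2], [1,3], [1,5], [2,3], [2,4], [2,5], [3,4], [3,5], [4,5]
  2-simplices (6): [1,2,3], [1,2,5], [1,3,5], [2,3,4], [2,4,5], [3,4,5]

Hence C_0 ≅ Z^5, C_1 ≅ Z^9, C_2 ≅ Z^6.

Boundary ∂_1: C_1 → C_0 sends each edge [p,q] (with p < q) to q − p.
The resulting 5×9 matrix has rank 4, and its Smith normal form has invariant factors (1,1,1,1).

Boundary ∂_2: C_2 → C_1 acts by ∂[p,q,r] = [q,r] − [p,r] + [p,q]. For instance
  ∂[3,4,5] = [4,5] − [3,5] + [3,4],
  ∂[1,2,5] = [2,5] − [1,5] + [1,2].
The resulting 9×6 matrix has rank 5, and its Smith normal form has invariant factors (1,1,1,1,1).

From H_k ≅ ker(∂_k) / im(∂_{k+1}) we obtain:

  H_2: rank ker ∂_2 − rank ∂_3 = (6 − 5) − 0 = 1, and there is no ∂_3, so H_2 ≅ Z.

(K is a triangulation of the 2-sphere S^2.)

H_2 = Z.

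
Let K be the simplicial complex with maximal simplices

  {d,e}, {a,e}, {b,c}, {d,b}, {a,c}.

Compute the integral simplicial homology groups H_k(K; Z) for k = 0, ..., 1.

H_0 ≅ Z,  H_1 ≅ Z.

K has 5 vertices, 5 edges.
rank ∂_0 = 0, rank ∂_1 = 4 ⇒ b_0 = 5 − 0 − 4 = 1; all invariant factors of ∂_1 are 1 so no torsion. So H_0 = Z.
rank ∂_1 = 4, rank ∂_2 = 0 ⇒ b_1 = 5 − 4 − 0 = 1. So H_1 = Z.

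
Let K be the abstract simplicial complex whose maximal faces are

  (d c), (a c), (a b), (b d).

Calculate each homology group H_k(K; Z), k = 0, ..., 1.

H_0 ≅ Z,  H_1 ≅ Z.

We work with the vertex ordering a < b < c < d. The simplices of K, each written with vertices in increasing order, are:

  0-simplices (4): a, b, c, d
  1-simplices (4): ab, ac, bd, cd

so the chain groups are C_0 ≅ Z^4, C_1 ≅ Z^4.

Boundary ∂_1: C_1 → C_0 sends each edge [p,q] (with p < q) to q − p. For instance
  ∂bd = d − b.
The resulting 4×4 matrix has rank 3, and its Smith normal form has invariant factors (1,1,1).

Reading off H_k = ker ∂_k / im ∂_{k+1}:

  H_0: rank C_0 − rank ∂_1 = 4 − 3 = 1, and the invariant factors of ∂_1 are all 1, so H_0 ≅ Z.
  H_1: rank ker ∂_1 − rank ∂_2 = (4 − 3) − 0 = 1, and there is no ∂_2, so H_1 ≅ Z.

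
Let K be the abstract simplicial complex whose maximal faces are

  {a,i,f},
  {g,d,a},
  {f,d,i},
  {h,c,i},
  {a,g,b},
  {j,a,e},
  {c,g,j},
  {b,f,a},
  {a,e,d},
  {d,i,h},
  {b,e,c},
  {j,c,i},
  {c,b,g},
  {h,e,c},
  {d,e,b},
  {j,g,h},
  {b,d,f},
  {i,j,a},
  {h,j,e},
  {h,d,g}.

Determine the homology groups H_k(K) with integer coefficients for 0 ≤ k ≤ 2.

H_0 = Z,  H_1 = Z ⊕ Z/2Z,  H_2 = 0.

Fix the vertex order a < b < c < d < e < f < g < h < i < j and write every simplex with vertices in increasing order. Then dim K = 2 and the simplices of K are:

  0-simplices (10): a, b, c, d, e, f, g, h, i, j
  1-simplices (30): ab, ad, ae, af, ag, ai, aj, bc, bd, be, bf, bg, ce, cg, ch, ci, cj, de, df, dg, dh, di, eh, ej, fi, gh, gj, hi, hj, ij
  2-simplices (20): abf, abg, ade, adg, aej, afi, aij, bce, bcg, bde, bdf, ceh, cgj, chi, cij, dfi, dgh, dhi, ehj, ghj

so the chain groups are C_0 ≅ Z^10, C_1 ≅ Z^30, C_2 ≅ Z^20.

Boundary ∂_1: C_1 → C_0 maps an edge to its endpoints' difference, ∂[p,q] = q − p. For instance
  ∂cg = g − c.
The resulting 10×30 matrix has rank 9, and its Smith normal form has invariant factors (1,1,1,1,1,1,1,1,1).

∂_2: C_2 → C_1 acts by ∂[p,q,r] = [q,r] − [p,r] + [p,q]. For instance
  ∂aij = ij − aj + ai,
  ∂dfi = fi − di + df.
As a 30×20 matrix over Z this has rank 20, with invariant factors (1,1,1,1,1,1,1,1,1,1,1,1,1,1,1,1,1,1,1,2).

Now H_k = ker ∂_k / im ∂_{k+1}, so:

  H_0: rank C_0 − rank ∂_1 = 10 − 9 = 1, and the invariant factors of ∂_1 are all 1, so H_0 ≅ Z.
  H_1: rank ker ∂_1 − rank ∂_2 = (30 − 9) − 20 = 1, and ∂_2 has invariant factor 2 > 1, so H_1 ≅ Z ⊕ Z/2Z.
  H_2: rank ker ∂_2 − rank ∂_3 = (20 − 20) − 0 = 0, and there is no ∂_3, so H_2 ≅ 0.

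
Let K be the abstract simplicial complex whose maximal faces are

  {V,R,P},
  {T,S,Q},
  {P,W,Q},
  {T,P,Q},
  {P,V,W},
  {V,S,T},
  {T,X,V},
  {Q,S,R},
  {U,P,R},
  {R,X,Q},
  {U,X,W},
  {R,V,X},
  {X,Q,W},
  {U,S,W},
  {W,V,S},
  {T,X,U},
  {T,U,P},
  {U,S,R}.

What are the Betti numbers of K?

b_0 = 1, b_1 = 2, b_2 = 1.

Fix the vertex order P < Q < R < S < T < U < V < W < X and write every simplex with vertices in increasing order. Then dim K = 2 and the simplices of K are:

  0-simplices (9): P, Q, R, S, T, U, V, W, X
  1-simplices (27): PQ, PR, PT, PU, PV, PW, QR, QS, QT, QW, QX, RS, RU, RV, RX, ST, SU, SV, SW, TU, TV, TX, UW, UX, VW, VX, WX
  2-simplices (18): PQT, PQW, PRU, PRV, PTU, PVW, QRS, QRX, QST, QWX, RSU, RVX, STV, SUW, SVW, TUX, TVX, UWX

giving chain groups C_0 ≅ Z^9, C_1 ≅ Z^27, C_2 ≅ Z^18.

The boundary map ∂_1: C_1 → C_0 sends each edge [p,q] (with p < q) to q − p.
As a 9×27 matrix over Z this has rank 8, with invariant factors (1,1,1,1,1,1,1,1).

∂_2: C_2 → C_1 sends each 2-simplex [p,q,r] to [q,r] − [p,r] + [p,q]. For instance
  ∂UWX = WX − UX + UW,
  ∂PQW = QW − PW + PQ.
The 27×18 boundary matrix has rank 17 and Smith normal form diag(1,1,1,1,1,1,1,1,1,1,1,1,1,1,1,1,1).

From H_k ≅ ker(∂_k) / im(∂_{k+1}) we obtain:

  H_0: rank C_0 − rank ∂_1 = 9 − 8 = 1, and the invariant factors of ∂_1 are all 1, so H_0 ≅ Z.
  H_1: rank ker ∂_1 − rank ∂_2 = (27 − 8) − 17 = 2, and the invariant factors of ∂_2 are all 1, so H_1 ≅ Z^2.
  H_2: rank ker ∂_2 − rank ∂_3 = (18 − 17) − 0 = 1, and there is no ∂_3, so H_2 ≅ Z.

Hence the Betti numbers are b_0 = 1, b_1 = 2, b_2 = 1.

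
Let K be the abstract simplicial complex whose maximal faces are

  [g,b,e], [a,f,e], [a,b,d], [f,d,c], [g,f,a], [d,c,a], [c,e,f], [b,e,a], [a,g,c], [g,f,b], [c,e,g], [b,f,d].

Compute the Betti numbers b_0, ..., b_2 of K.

Fix the vertex order a < b < c < d < e < f < g and write every simplex with vertices in increasing order. Then dim K = 2 and the simplices of K are:

  0-simplices (7): a, b, c, d, e, f, g
  1-simplices (18): ab, ac, ad, ae, af, ag, bd, be, bf, bg, cd, ce, cf, cg, df, ef, eg, fg
  2-simplices (12): abd, abe, acd, acg, aef, afg, bdf, beg, bfg, cdf, cef, ceg

so the chain groups are C_0 ≅ Z^7, C_1 ≅ Z^18, C_2 ≅ Z^12.

Boundary ∂_1: C_1 → C_0 is given by ∂[p,q] = [q] − [p]. For instance
  ∂fg = g − f.
As a 7×18 matrix over Z this has rank 6, with invariant factors (1,1,1,1,1,1).

Boundary ∂_2: C_2 → C_1 sends each 2-simplex [p,q,r] to [q,r] − [p,r] + [p,q]. For instance
  ∂acg = cg − ag + ac,
  ∂abd = bd − ad + ab.
As a 18×12 matrix over Z this has rank 12, with invariant factors (1,1,1,1,1,1,1,1,1,1,1,2).

Reading off H_k = ker ∂_k / im ∂_{k+1}:

  H_0: rank C_0 − rank ∂_1 = 7 − 6 = 1, and the invariant factors of ∂_1 are all 1, so H_0 = Z.
  H_1: rank ker ∂_1 − rank ∂_2 = (18 − 6) − 12 = 0, and ∂_2 has invariant factor 2 > 1, so H_1 = Z/2.
  H_2: rank ker ∂_2 − rank ∂_3 = (12 − 12) − 0 = 0, and there is no ∂_3, so H_2 = 0.

(K is a triangulation of the real projective plane RP^2.)

Hence the Betti numbers are b_0 = 1, b_1 = 0, b_2 = 0.

b_0 = 1, b_1 = 0, b_2 = 0.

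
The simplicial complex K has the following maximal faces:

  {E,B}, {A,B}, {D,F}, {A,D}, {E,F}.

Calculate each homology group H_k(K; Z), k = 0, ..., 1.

H_0 ≅ Z,  H_1 ≅ Z.

Fix the vertex order A < B < D < E < F and write every simplex with vertices in increasing order. Then dim K = 1 and the simplices of K are:

  0-simplices (5): A, B, D, E, F
  1-simplices (5): AB, AD, BE, DF, EF

so the chain groups are C_0 ≅ Z^5, C_1 ≅ Z^5.

∂_1: C_1 → C_0 maps an edge to its endpoints' difference, ∂[p,q] = q − p. For instance
  ∂DF = F − D.
The 5×5 boundary matrix has rank 4 and Smith normal form diag(1,1,1,1).

Computing H_k = (kernel of ∂_k) / (image of ∂_{k+1}):

  H_0: rank C_0 − rank ∂_1 = 5 − 4 = 1, and the invariant factors of ∂_1 are all 1, so H_0 ≅ Z.
  H_1: rank ker ∂_1 − rank ∂_2 = (5 − 4) − 0 = 1, and there is no ∂_2, so H_1 ≅ Z.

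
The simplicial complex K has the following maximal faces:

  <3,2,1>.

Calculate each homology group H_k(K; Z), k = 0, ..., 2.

H_0 = Z,  H_1 = 0,  H_2 = 0.

K has 3 vertices, 3 edges, 1 triangle.
rank ∂_0 = 0, rank ∂_1 = 2 ⇒ b_0 = 3 − 0 − 2 = 1; all invariant factors of ∂_1 are 1 so no torsion. So H_0 = Z.
rank ∂_1 = 2, rank ∂_2 = 1 ⇒ b_1 = 3 − 2 − 1 = 0; all invariant factors of ∂_2 are 1 so no torsion. So H_1 = 0.
rank ∂_2 = 1, rank ∂_3 = 0 ⇒ b_2 = 1 − 1 − 0 = 0. So H_2 = 0.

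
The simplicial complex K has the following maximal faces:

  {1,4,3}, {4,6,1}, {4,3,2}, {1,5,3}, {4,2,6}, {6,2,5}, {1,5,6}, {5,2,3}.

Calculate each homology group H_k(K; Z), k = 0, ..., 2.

K has 6 vertices, 12 edges, 8 triangles.
rank ∂_0 = 0, rank ∂_1 = 5 ⇒ b_0 = 6 − 0 − 5 = 1; all invariant factors of ∂_1 are 1 so no torsion. So H_0 ≅ Z.
rank ∂_1 = 5, rank ∂_2 = 7 ⇒ b_1 = 12 − 5 − 7 = 0; all invariant factors of ∂_2 are 1 so no torsion. So H_1 ≅ 0.
rank ∂_2 = 7, rank ∂_3 = 0 ⇒ b_2 = 8 − 7 − 0 = 1. So H_2 ≅ Z.

H_0 = Z,  H_1 = 0,  H_2 = Z.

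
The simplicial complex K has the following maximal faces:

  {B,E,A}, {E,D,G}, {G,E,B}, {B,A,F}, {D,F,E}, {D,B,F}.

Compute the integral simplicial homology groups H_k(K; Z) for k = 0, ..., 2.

Order the vertices as A < B < D < E < F < G. Listing each simplex with vertices in this order, K has dimension 2 with simplices:

  0-simplices (6): A, B, D, E, F, G
  1-simplices (12): AB, AE, AF, BD, BE, BF, BG, DE, DF, DG, EF, EG
  2-simplices (6): ABE, ABF, BDF, BEG, DEF, DEG

giving chain groups C_0 ≅ Z^6, C_1 ≅ Z^12, C_2 ≅ Z^6.

∂_1: C_1 → C_0 sends each edge [p,q] (with p < q) to q − p.
As a 6×12 matrix over Z this has rank 5, with invariant factors (1,1,1,1,1).

Boundary ∂_2: C_2 → C_1 maps a triangle to the signed sum of its edges. For instance
  ∂ABF = BF − AF + AB,
  ∂BEG = EG − BG + BE.
This gives a 12×6 integer matrix of rank 6; reducing to Smith normal form yields diagonal entries (1,1,1,1,1,1).

Reading off H_k = ker ∂_k / im ∂_{k+1}:

  H_0: rank C_0 − rank ∂_1 = 6 − 5 = 1, and the invariant factors of ∂_1 are all 1, so H_0 = Z.
  H_1: rank ker ∂_1 − rank ∂_2 = (12 − 5) − 6 = 1, and the invariant factors of ∂_2 are all 1, so H_1 = Z.
  H_2: rank ker ∂_2 − rank ∂_3 = (6 − 6) − 0 = 0, and there is no ∂_3, so H_2 = 0.

(K is a triangulation of the cylinder S^1 x I.)

H_0 ≅ Z,  H_1 ≅ Z,  H_2 = 0.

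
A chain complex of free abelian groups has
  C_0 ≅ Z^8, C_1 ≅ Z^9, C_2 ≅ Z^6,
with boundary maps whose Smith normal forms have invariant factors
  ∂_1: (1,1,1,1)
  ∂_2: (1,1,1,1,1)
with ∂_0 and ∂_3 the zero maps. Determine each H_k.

H_0: b_0 = 8 − 0 − 4 = 4; torsion from ∂_1 factors > 1: none. So H_0 = Z^4.
H_1: b_1 = 9 − 4 − 5 = 0; torsion from ∂_2 factors > 1: none. So H_1 = 0.
H_2: b_2 = 6 − 5 − 0 = 1; torsion from ∂_3 factors > 1: none. So H_2 = Z.

H_0 = Z^4,  H_1 = 0,  H_2 = Z.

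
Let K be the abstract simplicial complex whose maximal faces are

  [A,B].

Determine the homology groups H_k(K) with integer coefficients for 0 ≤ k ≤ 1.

H_0 ≅ Z,  H_1 = 0.

Fix the vertex order A < B and write every simplex with vertices in increasing order. Then dim K = 1 and the simplices of K are:

  0-simplices (2): A, B
  1-simplices (1): AB

so the chain groups are C_0 ≅ Z^2, C_1 ≅ Z^1.

∂_1: C_1 → C_0 is given by ∂[p,q] = [q] − [p].
This gives a 2×1 integer matrix of rank 1; reducing to Smith normal form yields diagonal entries (1).

Now H_k = ker ∂_k / im ∂_{k+1}, so:

  H_0: rank C_0 − rank ∂_1 = 2 − 1 = 1, and the invariant factors of ∂_1 are all 1, so H_0 ≅ Z.
  H_1: rank ker ∂_1 − rank ∂_2 = (1 − 1) − 0 = 0, and there is no ∂_2, so H_1 ≅ 0.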